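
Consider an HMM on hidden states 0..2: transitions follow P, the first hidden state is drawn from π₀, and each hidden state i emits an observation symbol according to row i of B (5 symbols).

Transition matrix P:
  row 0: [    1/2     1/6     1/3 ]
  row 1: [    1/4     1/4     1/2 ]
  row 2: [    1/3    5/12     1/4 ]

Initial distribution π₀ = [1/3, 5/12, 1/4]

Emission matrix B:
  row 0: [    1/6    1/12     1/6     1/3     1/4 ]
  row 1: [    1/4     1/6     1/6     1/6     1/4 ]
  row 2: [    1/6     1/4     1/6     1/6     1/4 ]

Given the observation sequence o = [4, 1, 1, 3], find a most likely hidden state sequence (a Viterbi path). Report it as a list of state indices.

t=0: δ = [8.333e-02, 1.042e-01, 6.250e-02]  (obs o_0=4)
t=1: δ = [3.472e-03, 4.340e-03, 1.302e-02]  ψ = [0, 1, 1]  (obs o_1=1)
t=2: δ = [3.617e-04, 9.042e-04, 8.138e-04]  ψ = [2, 2, 2]  (obs o_2=1)
t=3: δ = [9.042e-05, 5.651e-05, 7.535e-05]  ψ = [2, 2, 1]  (obs o_3=3)
backtrack: best end state = 0; path = [1, 2, 2, 0]

path = [1, 2, 2, 0]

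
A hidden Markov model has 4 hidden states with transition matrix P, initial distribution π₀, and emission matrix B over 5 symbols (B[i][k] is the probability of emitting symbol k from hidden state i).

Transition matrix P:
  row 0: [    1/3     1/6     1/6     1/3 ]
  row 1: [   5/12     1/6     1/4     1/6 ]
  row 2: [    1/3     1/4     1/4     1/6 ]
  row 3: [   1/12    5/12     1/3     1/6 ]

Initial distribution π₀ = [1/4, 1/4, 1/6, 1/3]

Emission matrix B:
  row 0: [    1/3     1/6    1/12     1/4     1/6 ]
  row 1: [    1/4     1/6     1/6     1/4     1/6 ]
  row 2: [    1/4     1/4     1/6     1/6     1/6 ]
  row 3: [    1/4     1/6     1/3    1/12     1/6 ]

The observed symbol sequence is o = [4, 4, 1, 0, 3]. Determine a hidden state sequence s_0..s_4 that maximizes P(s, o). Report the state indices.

path = [3, 1, 0, 0, 0]

t=0: δ = [4.167e-02, 4.167e-02, 2.778e-02, 5.556e-02]  (obs o_0=4)
t=1: δ = [2.894e-03, 3.858e-03, 3.086e-03, 2.315e-03]  ψ = [1, 3, 3, 0]  (obs o_1=4)
t=2: δ = [2.679e-04, 1.608e-04, 2.411e-04, 1.608e-04]  ψ = [1, 3, 1, 0]  (obs o_2=1)
t=3: δ = [2.977e-05, 1.674e-05, 1.507e-05, 2.233e-05]  ψ = [0, 3, 2, 0]  (obs o_3=0)
t=4: δ = [2.481e-06, 2.326e-06, 1.240e-06, 8.269e-07]  ψ = [0, 3, 3, 0]  (obs o_4=3)
backtrack: best end state = 0; path = [3, 1, 0, 0, 0]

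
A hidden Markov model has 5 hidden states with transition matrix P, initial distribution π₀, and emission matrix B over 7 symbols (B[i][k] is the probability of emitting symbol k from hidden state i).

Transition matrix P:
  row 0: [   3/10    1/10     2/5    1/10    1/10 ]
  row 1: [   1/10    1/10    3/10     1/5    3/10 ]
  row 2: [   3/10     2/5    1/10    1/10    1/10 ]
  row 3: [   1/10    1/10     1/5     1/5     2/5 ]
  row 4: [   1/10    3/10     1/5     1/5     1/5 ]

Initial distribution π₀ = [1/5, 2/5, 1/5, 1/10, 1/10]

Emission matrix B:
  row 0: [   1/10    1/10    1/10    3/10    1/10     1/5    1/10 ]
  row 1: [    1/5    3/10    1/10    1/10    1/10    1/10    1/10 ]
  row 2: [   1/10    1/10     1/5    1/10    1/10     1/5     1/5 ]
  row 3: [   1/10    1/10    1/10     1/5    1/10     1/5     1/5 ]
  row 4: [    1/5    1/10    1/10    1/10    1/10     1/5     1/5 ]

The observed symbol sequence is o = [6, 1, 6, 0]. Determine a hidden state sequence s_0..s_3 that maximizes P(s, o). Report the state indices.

t=0: δ = [2.000e-02, 4.000e-02, 4.000e-02, 2.000e-02, 2.000e-02]  (obs o_0=6)
t=1: δ = [1.200e-03, 4.800e-03, 1.200e-03, 8.000e-04, 1.200e-03]  ψ = [2, 2, 1, 1, 1]  (obs o_1=1)
t=2: δ = [4.800e-05, 4.800e-05, 2.880e-04, 1.920e-04, 2.880e-04]  ψ = [1, 1, 1, 1, 1]  (obs o_2=6)
t=3: δ = [8.640e-06, 2.304e-05, 5.760e-06, 5.760e-06, 1.536e-05]  ψ = [2, 2, 4, 4, 3]  (obs o_3=0)
backtrack: best end state = 1; path = [2, 1, 2, 1]

path = [2, 1, 2, 1]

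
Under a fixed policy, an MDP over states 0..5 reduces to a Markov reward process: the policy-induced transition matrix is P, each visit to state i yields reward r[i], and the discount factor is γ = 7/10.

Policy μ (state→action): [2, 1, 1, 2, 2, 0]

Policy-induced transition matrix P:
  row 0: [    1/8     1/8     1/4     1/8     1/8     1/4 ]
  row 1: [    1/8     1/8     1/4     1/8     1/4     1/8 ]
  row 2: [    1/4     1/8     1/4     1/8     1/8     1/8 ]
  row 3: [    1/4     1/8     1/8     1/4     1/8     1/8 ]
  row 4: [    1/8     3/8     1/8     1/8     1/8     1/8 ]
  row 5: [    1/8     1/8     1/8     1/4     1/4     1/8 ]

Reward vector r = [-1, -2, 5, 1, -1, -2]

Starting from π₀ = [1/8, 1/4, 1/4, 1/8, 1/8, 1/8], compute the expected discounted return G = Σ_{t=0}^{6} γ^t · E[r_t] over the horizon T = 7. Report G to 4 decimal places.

G = 0.7563

t=0: π = [0.1250, 0.2500, 0.2500, 0.1250, 0.1250, 0.1250], E[r] = 0.3750, γ^t·E[r] = 0.375000, running G = 0.375000
t=1: π = [0.1719, 0.1563, 0.2031, 0.1563, 0.1719, 0.1406], E[r] = 0.2344, γ^t·E[r] = 0.164063, running G = 0.539063
t=2: π = [0.1699, 0.1680, 0.1914, 0.1621, 0.1621, 0.1465], E[r] = 0.1582, γ^t·E[r] = 0.077520, running G = 0.616582
t=3: π = [0.1692, 0.1655, 0.1912, 0.1636, 0.1643, 0.1462], E[r] = 0.1624, γ^t·E[r] = 0.055687, running G = 0.672269
t=4: π = [0.1693, 0.1661, 0.1907, 0.1637, 0.1640, 0.1461], E[r] = 0.1596, γ^t·E[r] = 0.038329, running G = 0.710598
t=5: π = [0.1693, 0.1660, 0.1908, 0.1637, 0.1640, 0.1462], E[r] = 0.1599, γ^t·E[r] = 0.026878, running G = 0.737477
t=6: π = [0.1693, 0.1660, 0.1908, 0.1637, 0.1640, 0.1462], E[r] = 0.1599, γ^t·E[r] = 0.018807, running G = 0.756284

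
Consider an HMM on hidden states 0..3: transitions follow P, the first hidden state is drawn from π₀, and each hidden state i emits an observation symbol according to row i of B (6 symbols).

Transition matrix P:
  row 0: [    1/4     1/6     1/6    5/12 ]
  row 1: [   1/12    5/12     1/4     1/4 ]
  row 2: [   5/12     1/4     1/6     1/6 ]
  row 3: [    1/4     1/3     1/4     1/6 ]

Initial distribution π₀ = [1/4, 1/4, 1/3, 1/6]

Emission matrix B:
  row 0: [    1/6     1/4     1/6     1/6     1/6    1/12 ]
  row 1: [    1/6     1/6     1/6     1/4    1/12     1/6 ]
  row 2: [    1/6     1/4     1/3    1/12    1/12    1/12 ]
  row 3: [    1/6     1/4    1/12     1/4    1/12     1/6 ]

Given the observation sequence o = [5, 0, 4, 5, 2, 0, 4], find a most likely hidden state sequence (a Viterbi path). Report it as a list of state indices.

path = [1, 2, 0, 3, 2, 0, 0]

t=0: δ = [2.083e-02, 4.167e-02, 2.778e-02, 2.778e-02]  (obs o_0=5)
t=1: δ = [1.929e-03, 2.894e-03, 1.736e-03, 1.736e-03]  ψ = [2, 1, 1, 1]  (obs o_1=0)
t=2: δ = [1.206e-04, 1.005e-04, 6.028e-05, 6.698e-05]  ψ = [2, 1, 1, 0]  (obs o_2=4)
t=3: δ = [2.512e-06, 6.977e-06, 2.093e-06, 8.372e-06]  ψ = [0, 1, 1, 0]  (obs o_3=5)
t=4: δ = [3.489e-07, 4.845e-07, 6.977e-07, 1.454e-07]  ψ = [3, 1, 3, 1]  (obs o_4=2)
t=5: δ = [4.845e-08, 3.365e-08, 2.019e-08, 2.423e-08]  ψ = [2, 1, 1, 0]  (obs o_5=0)
t=6: δ = [2.019e-09, 1.168e-09, 7.010e-10, 1.682e-09]  ψ = [0, 1, 1, 0]  (obs o_6=4)
backtrack: best end state = 0; path = [1, 2, 0, 3, 2, 0, 0]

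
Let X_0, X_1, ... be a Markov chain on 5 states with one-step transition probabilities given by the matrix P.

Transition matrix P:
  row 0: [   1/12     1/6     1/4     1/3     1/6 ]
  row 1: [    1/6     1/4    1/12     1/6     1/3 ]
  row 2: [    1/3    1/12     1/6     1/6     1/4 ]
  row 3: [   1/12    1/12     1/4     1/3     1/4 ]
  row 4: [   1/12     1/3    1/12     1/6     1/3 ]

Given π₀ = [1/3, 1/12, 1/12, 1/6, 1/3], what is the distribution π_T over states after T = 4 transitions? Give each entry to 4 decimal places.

π = [0.1393, 0.1971, 0.1577, 0.2279, 0.2780]

t=0: π = [0.3333, 0.0833, 0.0833, 0.1667, 0.3333]
t=1: π = [0.1111, 0.2083, 0.1736, 0.2500, 0.2569]
t=2: π = [0.1441, 0.1916, 0.1580, 0.2269, 0.2795]
t=3: π = [0.1388, 0.1971, 0.1583, 0.2285, 0.2772]
t=4: π = [0.1393, 0.1971, 0.1577, 0.2279, 0.2780]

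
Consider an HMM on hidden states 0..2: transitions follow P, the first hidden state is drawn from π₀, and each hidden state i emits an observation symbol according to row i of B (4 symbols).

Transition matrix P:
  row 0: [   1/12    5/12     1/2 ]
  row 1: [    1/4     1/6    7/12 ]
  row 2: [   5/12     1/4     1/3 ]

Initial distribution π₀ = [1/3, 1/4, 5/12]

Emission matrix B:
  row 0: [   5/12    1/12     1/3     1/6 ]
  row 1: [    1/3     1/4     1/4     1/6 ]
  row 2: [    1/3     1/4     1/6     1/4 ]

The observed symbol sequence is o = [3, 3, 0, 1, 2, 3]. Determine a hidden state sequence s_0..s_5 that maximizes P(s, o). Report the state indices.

path = [2, 2, 0, 2, 0, 2]

t=0: δ = [5.556e-02, 4.167e-02, 1.042e-01]  (obs o_0=3)
t=1: δ = [7.234e-03, 4.340e-03, 8.681e-03]  ψ = [2, 2, 2]  (obs o_1=3)
t=2: δ = [1.507e-03, 1.005e-03, 1.206e-03]  ψ = [2, 0, 0]  (obs o_2=0)
t=3: δ = [4.186e-05, 1.570e-04, 1.884e-04]  ψ = [2, 0, 0]  (obs o_3=1)
t=4: δ = [2.616e-05, 1.177e-05, 1.526e-05]  ψ = [2, 2, 1]  (obs o_4=2)
t=5: δ = [1.060e-06, 1.817e-06, 3.270e-06]  ψ = [2, 0, 0]  (obs o_5=3)
backtrack: best end state = 2; path = [2, 2, 0, 2, 0, 2]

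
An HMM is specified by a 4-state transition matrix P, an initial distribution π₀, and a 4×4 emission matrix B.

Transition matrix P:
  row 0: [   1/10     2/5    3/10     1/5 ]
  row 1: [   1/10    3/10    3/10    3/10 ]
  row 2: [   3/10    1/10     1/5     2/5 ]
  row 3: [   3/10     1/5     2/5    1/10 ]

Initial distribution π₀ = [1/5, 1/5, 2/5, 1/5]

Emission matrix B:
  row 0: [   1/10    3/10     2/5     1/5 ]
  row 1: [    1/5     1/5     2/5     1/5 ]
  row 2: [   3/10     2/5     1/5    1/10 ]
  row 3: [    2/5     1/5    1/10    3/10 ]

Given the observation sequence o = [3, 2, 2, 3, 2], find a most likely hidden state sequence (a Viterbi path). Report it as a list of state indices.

path = [3, 0, 1, 3, 0]

t=0: δ = [4.000e-02, 4.000e-02, 4.000e-02, 6.000e-02]  (obs o_0=3)
t=1: δ = [7.200e-03, 6.400e-03, 4.800e-03, 1.600e-03]  ψ = [3, 0, 3, 2]  (obs o_1=2)
t=2: δ = [5.760e-04, 1.152e-03, 4.320e-04, 1.920e-04]  ψ = [2, 0, 0, 1]  (obs o_2=2)
t=3: δ = [2.592e-05, 6.912e-05, 3.456e-05, 1.037e-04]  ψ = [2, 1, 1, 1]  (obs o_3=3)
t=4: δ = [1.244e-05, 8.294e-06, 8.294e-06, 2.074e-06]  ψ = [3, 1, 3, 1]  (obs o_4=2)
backtrack: best end state = 0; path = [3, 0, 1, 3, 0]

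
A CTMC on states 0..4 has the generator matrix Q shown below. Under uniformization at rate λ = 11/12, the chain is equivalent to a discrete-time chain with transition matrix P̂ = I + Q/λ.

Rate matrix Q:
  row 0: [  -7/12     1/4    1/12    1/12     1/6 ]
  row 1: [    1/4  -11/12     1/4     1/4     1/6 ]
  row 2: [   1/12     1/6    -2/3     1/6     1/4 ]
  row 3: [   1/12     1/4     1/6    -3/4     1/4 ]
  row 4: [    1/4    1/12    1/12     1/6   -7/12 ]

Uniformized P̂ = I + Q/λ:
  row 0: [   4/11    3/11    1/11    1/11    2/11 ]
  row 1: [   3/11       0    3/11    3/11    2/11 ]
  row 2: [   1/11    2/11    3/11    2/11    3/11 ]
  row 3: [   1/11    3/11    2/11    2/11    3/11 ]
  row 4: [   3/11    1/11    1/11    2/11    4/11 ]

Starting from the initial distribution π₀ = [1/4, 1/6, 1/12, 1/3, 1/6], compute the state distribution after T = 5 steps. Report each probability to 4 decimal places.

π = [0.2313, 0.1652, 0.1673, 0.1758, 0.2604]

t=0: π = [0.2500, 0.1667, 0.0833, 0.3333, 0.1667]
t=1: π = [0.2197, 0.1894, 0.1667, 0.1742, 0.2500]
t=2: π = [0.2307, 0.1605, 0.1715, 0.1791, 0.2583]
t=3: π = [0.2300, 0.1664, 0.1675, 0.1754, 0.2606]
t=4: π = [0.2313, 0.1647, 0.1676, 0.1760, 0.2604]
t=5: π = [0.2313, 0.1652, 0.1673, 0.1758, 0.2604]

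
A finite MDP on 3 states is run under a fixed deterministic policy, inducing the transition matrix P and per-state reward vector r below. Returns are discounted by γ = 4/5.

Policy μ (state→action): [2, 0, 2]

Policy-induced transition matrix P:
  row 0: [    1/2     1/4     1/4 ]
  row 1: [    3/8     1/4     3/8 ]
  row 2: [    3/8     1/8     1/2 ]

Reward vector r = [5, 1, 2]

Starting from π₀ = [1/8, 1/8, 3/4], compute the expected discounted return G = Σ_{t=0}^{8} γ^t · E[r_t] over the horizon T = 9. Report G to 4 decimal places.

t=0: π = [0.1250, 0.1250, 0.7500], E[r] = 2.2500, γ^t·E[r] = 2.250000, running G = 2.250000
t=1: π = [0.3906, 0.1563, 0.4531], E[r] = 3.0156, γ^t·E[r] = 2.412500, running G = 4.662500
t=2: π = [0.4238, 0.1934, 0.3828], E[r] = 3.0781, γ^t·E[r] = 1.970000, running G = 6.632500
t=3: π = [0.4280, 0.2021, 0.3699], E[r] = 3.0818, γ^t·E[r] = 1.577875, running G = 8.210375
t=4: π = [0.4285, 0.2038, 0.3677], E[r] = 3.0817, γ^t·E[r] = 1.262275, running G = 9.472650
t=5: π = [0.4286, 0.2040, 0.3674], E[r] = 3.0817, γ^t·E[r] = 1.009796, running G = 10.482446
t=6: π = [0.4286, 0.2041, 0.3674], E[r] = 3.0816, γ^t·E[r] = 0.807833, running G = 11.290279
t=7: π = [0.4286, 0.2041, 0.3673], E[r] = 3.0816, γ^t·E[r] = 0.646265, running G = 11.936544
t=8: π = [0.4286, 0.2041, 0.3673], E[r] = 3.0816, γ^t·E[r] = 0.517012, running G = 12.453556

G = 12.4536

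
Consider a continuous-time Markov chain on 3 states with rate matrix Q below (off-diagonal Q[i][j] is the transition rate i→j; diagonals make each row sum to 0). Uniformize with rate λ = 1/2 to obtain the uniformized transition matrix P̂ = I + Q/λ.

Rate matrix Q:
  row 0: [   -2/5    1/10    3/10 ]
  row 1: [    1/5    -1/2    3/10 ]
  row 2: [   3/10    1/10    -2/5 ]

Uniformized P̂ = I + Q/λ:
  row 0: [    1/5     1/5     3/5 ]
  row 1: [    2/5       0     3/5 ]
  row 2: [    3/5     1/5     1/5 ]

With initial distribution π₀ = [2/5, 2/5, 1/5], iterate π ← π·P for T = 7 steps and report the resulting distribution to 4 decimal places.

π = [0.4044, 0.1667, 0.4289]

t=0: π = [0.4000, 0.4000, 0.2000]
t=1: π = [0.3600, 0.1200, 0.5200]
t=2: π = [0.4320, 0.1760, 0.3920]
t=3: π = [0.3920, 0.1648, 0.4432]
t=4: π = [0.4102, 0.1670, 0.4227]
t=5: π = [0.4025, 0.1666, 0.4309]
t=6: π = [0.4057, 0.1667, 0.4276]
t=7: π = [0.4044, 0.1667, 0.4289]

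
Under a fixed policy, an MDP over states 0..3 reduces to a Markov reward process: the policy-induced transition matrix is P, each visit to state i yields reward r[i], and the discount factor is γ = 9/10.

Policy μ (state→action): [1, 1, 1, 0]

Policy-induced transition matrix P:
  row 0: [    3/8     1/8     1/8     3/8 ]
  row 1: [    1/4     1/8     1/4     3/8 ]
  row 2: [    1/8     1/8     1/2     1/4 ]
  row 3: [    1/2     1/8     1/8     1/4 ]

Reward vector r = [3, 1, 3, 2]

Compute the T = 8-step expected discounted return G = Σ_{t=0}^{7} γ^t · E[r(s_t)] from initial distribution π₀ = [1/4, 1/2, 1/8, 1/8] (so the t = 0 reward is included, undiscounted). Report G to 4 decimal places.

t=0: π = [0.2500, 0.5000, 0.1250, 0.1250], E[r] = 1.8750, γ^t·E[r] = 1.875000, running G = 1.875000
t=1: π = [0.2969, 0.1250, 0.2344, 0.3438], E[r] = 2.4063, γ^t·E[r] = 2.165625, running G = 4.040625
t=2: π = [0.3438, 0.1250, 0.2285, 0.3027], E[r] = 2.4473, γ^t·E[r] = 1.982285, running G = 6.022910
t=3: π = [0.3401, 0.1250, 0.2263, 0.3086], E[r] = 2.4414, γ^t·E[r] = 1.779785, running G = 7.802695
t=4: π = [0.3414, 0.1250, 0.2255, 0.3081], E[r] = 2.4419, γ^t·E[r] = 1.602107, running G = 9.404802
t=5: π = [0.3415, 0.1250, 0.2252, 0.3083], E[r] = 2.4417, γ^t·E[r] = 1.441802, running G = 10.846604
t=6: π = [0.3416, 0.1250, 0.2251, 0.3083], E[r] = 2.4417, γ^t·E[r] = 1.297612, running G = 12.144216
t=7: π = [0.3416, 0.1250, 0.2250, 0.3083], E[r] = 2.4417, γ^t·E[r] = 1.167845, running G = 13.312060

G = 13.3121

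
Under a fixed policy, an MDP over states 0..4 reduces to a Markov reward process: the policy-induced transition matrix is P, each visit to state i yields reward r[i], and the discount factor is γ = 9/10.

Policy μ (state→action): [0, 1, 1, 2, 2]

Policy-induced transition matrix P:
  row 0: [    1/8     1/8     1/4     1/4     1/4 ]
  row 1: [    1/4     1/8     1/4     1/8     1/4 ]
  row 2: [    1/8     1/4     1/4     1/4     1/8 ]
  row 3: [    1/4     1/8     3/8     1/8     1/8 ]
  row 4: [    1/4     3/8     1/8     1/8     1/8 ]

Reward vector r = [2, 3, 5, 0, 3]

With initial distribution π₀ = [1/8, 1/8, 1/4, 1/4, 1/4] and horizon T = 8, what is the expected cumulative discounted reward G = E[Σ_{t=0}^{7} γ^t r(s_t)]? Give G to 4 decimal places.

t=0: π = [0.1250, 0.1250, 0.2500, 0.2500, 0.2500], E[r] = 2.6250, γ^t·E[r] = 2.625000, running G = 2.625000
t=1: π = [0.2031, 0.2188, 0.2500, 0.1719, 0.1563], E[r] = 2.7813, γ^t·E[r] = 2.503125, running G = 5.128125
t=2: π = [0.1934, 0.1953, 0.2520, 0.1816, 0.1777], E[r] = 2.7656, γ^t·E[r] = 2.240156, running G = 7.368281
t=3: π = [0.1943, 0.2009, 0.2505, 0.1807, 0.1736], E[r] = 2.7646, γ^t·E[r] = 2.015429, running G = 9.383710
t=4: π = [0.1944, 0.1997, 0.2509, 0.1806, 0.1744], E[r] = 2.7656, γ^t·E[r] = 1.814487, running G = 11.198196
t=5: π = [0.1943, 0.2000, 0.2508, 0.1807, 0.1743], E[r] = 2.7652, γ^t·E[r] = 1.632840, running G = 12.831036
t=6: π = [0.1944, 0.1999, 0.2508, 0.1806, 0.1743], E[r] = 2.7653, γ^t·E[r] = 1.469605, running G = 14.300641
t=7: π = [0.1944, 0.1999, 0.2508, 0.1806, 0.1743], E[r] = 2.7653, γ^t·E[r] = 1.322633, running G = 15.623274

G = 15.6233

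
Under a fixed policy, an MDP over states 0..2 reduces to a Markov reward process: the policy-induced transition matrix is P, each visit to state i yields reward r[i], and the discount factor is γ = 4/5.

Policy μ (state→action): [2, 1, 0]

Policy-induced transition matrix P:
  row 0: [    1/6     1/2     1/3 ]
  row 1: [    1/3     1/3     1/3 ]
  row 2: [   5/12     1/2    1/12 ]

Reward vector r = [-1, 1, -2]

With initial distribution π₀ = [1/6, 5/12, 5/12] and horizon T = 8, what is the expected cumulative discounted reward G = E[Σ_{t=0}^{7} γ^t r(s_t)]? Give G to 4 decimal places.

t=0: π = [0.1667, 0.4167, 0.4167], E[r] = -0.5833, γ^t·E[r] = -0.583333, running G = -0.583333
t=1: π = [0.3403, 0.4306, 0.2292], E[r] = -0.3681, γ^t·E[r] = -0.294444, running G = -0.877778
t=2: π = [0.2957, 0.4282, 0.2760], E[r] = -0.4196, γ^t·E[r] = -0.268519, running G = -1.146296
t=3: π = [0.3071, 0.4286, 0.2643], E[r] = -0.4071, γ^t·E[r] = -0.208420, running G = -1.354716
t=4: π = [0.3042, 0.4286, 0.2673], E[r] = -0.4101, γ^t·E[r] = -0.167988, running G = -1.522705
t=5: π = [0.3049, 0.4286, 0.2665], E[r] = -0.4094, γ^t·E[r] = -0.134144, running G = -1.656848
t=6: π = [0.3047, 0.4286, 0.2667], E[r] = -0.4096, γ^t·E[r] = -0.107364, running G = -1.764212
t=7: π = [0.3048, 0.4286, 0.2667], E[r] = -0.4095, γ^t·E[r] = -0.085881, running G = -1.850094

G = -1.8501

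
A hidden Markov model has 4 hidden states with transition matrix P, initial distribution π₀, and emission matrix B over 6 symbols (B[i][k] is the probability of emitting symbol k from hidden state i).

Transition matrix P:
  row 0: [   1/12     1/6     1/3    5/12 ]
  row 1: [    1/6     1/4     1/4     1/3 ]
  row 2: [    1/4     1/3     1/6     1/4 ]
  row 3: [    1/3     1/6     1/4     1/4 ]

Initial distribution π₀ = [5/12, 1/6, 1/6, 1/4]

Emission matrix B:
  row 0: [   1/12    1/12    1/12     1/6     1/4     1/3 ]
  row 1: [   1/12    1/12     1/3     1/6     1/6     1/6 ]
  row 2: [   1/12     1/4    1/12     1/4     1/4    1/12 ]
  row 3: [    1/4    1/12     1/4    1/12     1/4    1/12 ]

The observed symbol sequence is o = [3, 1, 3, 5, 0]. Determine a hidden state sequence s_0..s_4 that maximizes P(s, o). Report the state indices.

t=0: δ = [6.944e-02, 2.778e-02, 4.167e-02, 2.083e-02]  (obs o_0=3)
t=1: δ = [8.681e-04, 1.157e-03, 5.787e-03, 2.411e-03]  ψ = [2, 2, 0, 0]  (obs o_1=1)
t=2: δ = [2.411e-04, 3.215e-04, 2.411e-04, 1.206e-04]  ψ = [2, 2, 2, 2]  (obs o_2=3)
t=3: δ = [2.009e-05, 1.340e-05, 6.698e-06, 8.931e-06]  ψ = [2, 1, 0, 1]  (obs o_3=5)
t=4: δ = [2.481e-07, 2.791e-07, 5.582e-07, 2.093e-06]  ψ = [3, 0, 0, 0]  (obs o_4=0)
backtrack: best end state = 3; path = [0, 2, 2, 0, 3]

path = [0, 2, 2, 0, 3]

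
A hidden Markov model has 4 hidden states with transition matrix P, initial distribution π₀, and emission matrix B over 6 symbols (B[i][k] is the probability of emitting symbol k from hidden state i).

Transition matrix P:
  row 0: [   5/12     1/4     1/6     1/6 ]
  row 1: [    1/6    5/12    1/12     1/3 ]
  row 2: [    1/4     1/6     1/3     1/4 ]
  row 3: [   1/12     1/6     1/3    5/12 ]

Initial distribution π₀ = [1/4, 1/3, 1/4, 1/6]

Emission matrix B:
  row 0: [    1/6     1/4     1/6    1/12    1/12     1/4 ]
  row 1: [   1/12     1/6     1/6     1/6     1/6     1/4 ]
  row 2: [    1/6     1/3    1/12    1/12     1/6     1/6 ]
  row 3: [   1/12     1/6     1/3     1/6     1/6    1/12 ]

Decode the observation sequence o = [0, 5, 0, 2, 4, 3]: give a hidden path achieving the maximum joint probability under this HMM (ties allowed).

t=0: δ = [4.167e-02, 2.778e-02, 4.167e-02, 1.389e-02]  (obs o_0=0)
t=1: δ = [4.340e-03, 2.894e-03, 2.315e-03, 8.681e-04]  ψ = [0, 1, 2, 2]  (obs o_1=5)
t=2: δ = [3.014e-04, 1.005e-04, 1.286e-04, 8.038e-05]  ψ = [0, 1, 2, 1]  (obs o_2=0)
t=3: δ = [2.093e-05, 1.256e-05, 4.186e-06, 1.674e-05]  ψ = [0, 0, 0, 0]  (obs o_3=2)
t=4: δ = [7.268e-07, 8.721e-07, 9.303e-07, 1.163e-06]  ψ = [0, 0, 3, 3]  (obs o_4=4)
t=5: δ = [2.524e-08, 6.056e-08, 3.230e-08, 8.075e-08]  ψ = [0, 1, 3, 3]  (obs o_5=3)
backtrack: best end state = 3; path = [0, 0, 0, 3, 3, 3]

path = [0, 0, 0, 3, 3, 3]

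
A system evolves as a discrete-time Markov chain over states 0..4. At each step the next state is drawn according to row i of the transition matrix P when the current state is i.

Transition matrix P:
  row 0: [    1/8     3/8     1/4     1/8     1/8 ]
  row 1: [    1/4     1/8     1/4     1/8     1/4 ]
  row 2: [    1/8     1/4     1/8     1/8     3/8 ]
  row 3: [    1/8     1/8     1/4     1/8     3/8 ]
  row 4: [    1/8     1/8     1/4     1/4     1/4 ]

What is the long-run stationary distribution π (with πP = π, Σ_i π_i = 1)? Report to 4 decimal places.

Balance equations π_j = Σ_i π_i·P[i][j]:
  π_0 = 1/8·π_0 + 1/4·π_1 + 1/8·π_2 + 1/8·π_3 + 1/8·π_4
  π_1 = 3/8·π_0 + 1/8·π_1 + 1/4·π_2 + 1/8·π_3 + 1/8·π_4
  π_2 = 1/4·π_0 + 1/4·π_1 + 1/8·π_2 + 1/4·π_3 + 1/4·π_4
  π_3 = 1/8·π_0 + 1/8·π_1 + 1/8·π_2 + 1/8·π_3 + 1/4·π_4
  normalize: π_0 + π_1 + π_2 + π_3 + π_4 = 1
Solving the linear system gives exactly π = [83/558, 53/279, 2/9, 803/5022, 701/2511].

π = [0.1487, 0.1900, 0.2222, 0.1599, 0.2792]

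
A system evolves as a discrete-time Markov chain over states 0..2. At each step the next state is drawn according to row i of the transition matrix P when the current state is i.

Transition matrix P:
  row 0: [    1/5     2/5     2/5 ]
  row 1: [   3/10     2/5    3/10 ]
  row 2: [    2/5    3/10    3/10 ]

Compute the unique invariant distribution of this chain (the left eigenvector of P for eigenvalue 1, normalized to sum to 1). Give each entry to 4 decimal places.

Balance equations π_j = Σ_i π_i·P[i][j]:
  π_0 = 1/5·π_0 + 3/10·π_1 + 2/5·π_2
  π_1 = 2/5·π_0 + 2/5·π_1 + 3/10·π_2
  normalize: π_0 + π_1 + π_2 = 1
Solving the linear system gives exactly π = [33/109, 40/109, 36/109].

π = [0.3028, 0.3670, 0.3303]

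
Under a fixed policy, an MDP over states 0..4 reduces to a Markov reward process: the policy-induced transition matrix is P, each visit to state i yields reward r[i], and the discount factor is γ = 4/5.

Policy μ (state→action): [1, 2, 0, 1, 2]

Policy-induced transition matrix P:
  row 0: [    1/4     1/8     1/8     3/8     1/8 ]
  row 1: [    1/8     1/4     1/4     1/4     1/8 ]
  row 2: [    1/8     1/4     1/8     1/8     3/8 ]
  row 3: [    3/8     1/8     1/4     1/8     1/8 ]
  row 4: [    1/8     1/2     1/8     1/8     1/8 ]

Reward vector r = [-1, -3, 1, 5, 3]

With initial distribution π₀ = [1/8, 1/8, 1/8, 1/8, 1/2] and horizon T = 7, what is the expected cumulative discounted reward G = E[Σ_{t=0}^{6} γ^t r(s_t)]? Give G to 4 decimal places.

t=0: π = [0.1250, 0.1250, 0.1250, 0.1250, 0.5000], E[r] = 1.7500, γ^t·E[r] = 1.750000, running G = 1.750000
t=1: π = [0.1719, 0.3438, 0.1563, 0.1719, 0.1563], E[r] = 0.2813, γ^t·E[r] = 0.225000, running G = 1.975000
t=2: π = [0.1895, 0.2461, 0.1895, 0.2109, 0.1641], E[r] = 0.8086, γ^t·E[r] = 0.517500, running G = 2.492500
t=3: π = [0.2014, 0.2410, 0.1821, 0.2031, 0.1724], E[r] = 0.7905, γ^t·E[r] = 0.404750, running G = 2.897250
t=4: π = [0.2010, 0.2425, 0.1805, 0.2055, 0.1705], E[r] = 0.7910, γ^t·E[r] = 0.323975, running G = 3.221225
t=5: π = [0.2015, 0.2418, 0.1810, 0.2056, 0.1701], E[r] = 0.7922, γ^t·E[r] = 0.259583, running G = 3.480808
t=6: π = [0.2016, 0.2417, 0.1809, 0.2056, 0.1702], E[r] = 0.7931, γ^t·E[r] = 0.207919, running G = 3.688726

G = 3.6887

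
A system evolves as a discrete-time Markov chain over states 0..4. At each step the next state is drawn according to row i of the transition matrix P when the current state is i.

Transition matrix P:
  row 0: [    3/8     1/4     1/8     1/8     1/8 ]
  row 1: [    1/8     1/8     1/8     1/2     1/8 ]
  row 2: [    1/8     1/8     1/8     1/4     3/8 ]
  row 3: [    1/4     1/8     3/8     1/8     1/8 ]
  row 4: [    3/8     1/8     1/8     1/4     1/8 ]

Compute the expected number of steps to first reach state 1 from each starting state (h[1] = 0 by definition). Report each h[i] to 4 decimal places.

First-step conditioning: h[1] = 0; for i ≠ 1, h[i] = 1 + Σ_k P[i][k]·h[k].
  h[0] = 1 + 3/8·h[0] + 1/8·h[2] + 1/8·h[3] + 1/8·h[4]
  h[2] = 1 + 1/8·h[0] + 1/8·h[2] + 1/4·h[3] + 3/8·h[4]
  h[3] = 1 + 1/4·h[0] + 3/8·h[2] + 1/8·h[3] + 1/8·h[4]
  h[4] = 1 + 3/8·h[0] + 1/8·h[2] + 1/4·h[3] + 1/8·h[4]
Solving the 4×4 linear system over states ≠ 1 gives exactly h = [16/3, 0, 776/123, 256/41, 752/123] (h[1] = 0 is the target).

h = [5.3333, 0.0000, 6.3089, 6.2439, 6.1138]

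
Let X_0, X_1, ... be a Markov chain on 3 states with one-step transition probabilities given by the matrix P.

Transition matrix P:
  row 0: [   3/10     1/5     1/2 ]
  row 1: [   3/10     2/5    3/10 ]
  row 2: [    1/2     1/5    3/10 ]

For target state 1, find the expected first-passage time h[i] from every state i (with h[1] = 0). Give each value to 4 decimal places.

h = [5.0000, 0.0000, 5.0000]

First-step conditioning: h[1] = 0; for i ≠ 1, h[i] = 1 + Σ_k P[i][k]·h[k].
  h[0] = 1 + 3/10·h[0] + 1/2·h[2]
  h[2] = 1 + 1/2·h[0] + 3/10·h[2]
Solving the 2×2 linear system over states ≠ 1 gives exactly h = [5, 0, 5] (h[1] = 0 is the target).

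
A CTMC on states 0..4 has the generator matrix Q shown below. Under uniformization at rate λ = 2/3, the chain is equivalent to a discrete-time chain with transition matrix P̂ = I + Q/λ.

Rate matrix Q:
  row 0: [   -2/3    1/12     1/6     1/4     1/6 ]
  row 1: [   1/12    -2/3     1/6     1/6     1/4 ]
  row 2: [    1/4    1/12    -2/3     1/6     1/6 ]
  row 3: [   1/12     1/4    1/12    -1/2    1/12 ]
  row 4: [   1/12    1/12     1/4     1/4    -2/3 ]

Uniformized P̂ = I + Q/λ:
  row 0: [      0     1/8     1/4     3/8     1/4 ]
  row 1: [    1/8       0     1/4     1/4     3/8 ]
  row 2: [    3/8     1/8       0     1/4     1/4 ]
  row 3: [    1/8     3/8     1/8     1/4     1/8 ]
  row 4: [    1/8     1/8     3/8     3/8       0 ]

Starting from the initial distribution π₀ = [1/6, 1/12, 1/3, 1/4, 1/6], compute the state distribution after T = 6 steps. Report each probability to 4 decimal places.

π = [0.1532, 0.1761, 0.1896, 0.2927, 0.1884]

t=0: π = [0.1667, 0.0833, 0.3333, 0.2500, 0.1667]
t=1: π = [0.1875, 0.1771, 0.1563, 0.2917, 0.1875]
t=2: π = [0.1406, 0.1758, 0.1979, 0.2969, 0.1888]
t=3: π = [0.1569, 0.1772, 0.1870, 0.2912, 0.1877]
t=4: π = [0.1521, 0.1756, 0.1903, 0.2931, 0.1888]
t=5: π = [0.1536, 0.1763, 0.1894, 0.2926, 0.1881]
t=6: π = [0.1532, 0.1761, 0.1896, 0.2927, 0.1884]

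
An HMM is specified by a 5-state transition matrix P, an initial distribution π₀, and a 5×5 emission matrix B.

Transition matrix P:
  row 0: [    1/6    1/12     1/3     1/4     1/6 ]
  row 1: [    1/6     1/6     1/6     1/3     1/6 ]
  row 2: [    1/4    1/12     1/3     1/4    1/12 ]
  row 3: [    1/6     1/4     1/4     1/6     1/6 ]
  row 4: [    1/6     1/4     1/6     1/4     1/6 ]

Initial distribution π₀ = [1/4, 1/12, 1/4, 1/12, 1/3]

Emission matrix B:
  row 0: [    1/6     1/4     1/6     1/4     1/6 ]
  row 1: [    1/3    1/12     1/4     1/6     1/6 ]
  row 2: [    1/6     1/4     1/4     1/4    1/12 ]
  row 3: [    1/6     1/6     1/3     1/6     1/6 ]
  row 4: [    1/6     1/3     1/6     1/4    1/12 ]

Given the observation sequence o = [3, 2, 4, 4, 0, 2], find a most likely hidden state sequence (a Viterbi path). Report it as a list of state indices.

t=0: δ = [6.250e-02, 1.389e-02, 6.250e-02, 1.389e-02, 8.333e-02]  (obs o_0=3)
t=1: δ = [2.604e-03, 5.208e-03, 5.208e-03, 6.944e-03, 2.315e-03]  ψ = [2, 4, 0, 4, 4]  (obs o_1=2)
t=2: δ = [2.170e-04, 2.894e-04, 1.447e-04, 2.894e-04, 9.645e-05]  ψ = [2, 3, 2, 1, 3]  (obs o_2=4)
t=3: δ = [8.038e-06, 1.206e-05, 6.028e-06, 1.608e-05, 4.019e-06]  ψ = [1, 3, 0, 1, 1]  (obs o_3=4)
t=4: δ = [4.465e-07, 1.340e-06, 6.698e-07, 6.698e-07, 4.465e-07]  ψ = [3, 3, 3, 1, 3]  (obs o_4=0)
t=5: δ = [3.721e-08, 5.582e-08, 5.582e-08, 1.488e-07, 3.721e-08]  ψ = [1, 1, 1, 1, 1]  (obs o_5=2)
backtrack: best end state = 3; path = [4, 3, 1, 3, 1, 3]

path = [4, 3, 1, 3, 1, 3]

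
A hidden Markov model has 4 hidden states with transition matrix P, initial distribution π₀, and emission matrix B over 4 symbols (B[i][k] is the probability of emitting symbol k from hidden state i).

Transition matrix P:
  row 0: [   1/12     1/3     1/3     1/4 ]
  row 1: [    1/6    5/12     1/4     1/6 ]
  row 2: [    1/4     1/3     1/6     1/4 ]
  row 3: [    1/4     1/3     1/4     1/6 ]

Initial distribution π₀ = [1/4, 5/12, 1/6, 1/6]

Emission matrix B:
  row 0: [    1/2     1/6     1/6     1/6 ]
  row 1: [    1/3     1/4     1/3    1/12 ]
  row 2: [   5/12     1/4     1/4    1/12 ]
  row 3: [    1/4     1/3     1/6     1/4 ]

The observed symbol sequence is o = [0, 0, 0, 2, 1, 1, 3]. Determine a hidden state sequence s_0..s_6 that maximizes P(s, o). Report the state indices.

t=0: δ = [1.250e-01, 1.389e-01, 6.944e-02, 4.167e-02]  (obs o_0=0)
t=1: δ = [1.157e-02, 1.929e-02, 1.736e-02, 7.812e-03]  ψ = [1, 1, 0, 0]  (obs o_1=0)
t=2: δ = [2.170e-03, 2.679e-03, 2.009e-03, 1.085e-03]  ψ = [2, 1, 1, 2]  (obs o_2=0)
t=3: δ = [8.372e-05, 3.721e-04, 1.808e-04, 9.042e-05]  ψ = [2, 1, 0, 0]  (obs o_3=2)
t=4: δ = [1.034e-05, 3.876e-05, 2.326e-05, 2.067e-05]  ψ = [1, 1, 1, 1]  (obs o_4=1)
t=5: δ = [1.077e-06, 4.038e-06, 2.423e-06, 2.153e-06]  ψ = [1, 1, 1, 1]  (obs o_5=1)
t=6: δ = [1.122e-07, 1.402e-07, 8.412e-08, 1.682e-07]  ψ = [1, 1, 1, 1]  (obs o_6=3)
backtrack: best end state = 3; path = [1, 1, 1, 1, 1, 1, 3]

path = [1, 1, 1, 1, 1, 1, 3]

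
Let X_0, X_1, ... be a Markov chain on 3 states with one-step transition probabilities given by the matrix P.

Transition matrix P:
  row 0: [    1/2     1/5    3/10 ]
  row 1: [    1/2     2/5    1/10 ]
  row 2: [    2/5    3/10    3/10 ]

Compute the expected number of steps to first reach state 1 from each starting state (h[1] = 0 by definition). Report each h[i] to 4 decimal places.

First-step conditioning: h[1] = 0; for i ≠ 1, h[i] = 1 + Σ_k P[i][k]·h[k].
  h[0] = 1 + 1/2·h[0] + 3/10·h[2]
  h[2] = 1 + 2/5·h[0] + 3/10·h[2]
Solving the 2×2 linear system over states ≠ 1 gives exactly h = [100/23, 0, 90/23] (h[1] = 0 is the target).

h = [4.3478, 0.0000, 3.9130]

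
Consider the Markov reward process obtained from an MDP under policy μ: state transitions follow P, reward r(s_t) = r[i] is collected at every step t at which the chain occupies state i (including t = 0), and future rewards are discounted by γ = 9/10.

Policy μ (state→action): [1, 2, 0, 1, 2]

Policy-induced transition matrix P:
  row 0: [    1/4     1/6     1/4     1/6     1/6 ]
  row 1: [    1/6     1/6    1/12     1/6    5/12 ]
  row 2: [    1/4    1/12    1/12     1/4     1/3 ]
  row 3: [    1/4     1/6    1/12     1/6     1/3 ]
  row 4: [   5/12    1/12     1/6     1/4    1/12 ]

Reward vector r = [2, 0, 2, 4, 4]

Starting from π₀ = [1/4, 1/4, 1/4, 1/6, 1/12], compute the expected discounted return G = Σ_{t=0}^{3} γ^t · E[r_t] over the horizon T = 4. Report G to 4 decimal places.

t=0: π = [0.2500, 0.2500, 0.2500, 0.1667, 0.0833], E[r] = 2.0000, γ^t·E[r] = 2.000000, running G = 2.000000
t=1: π = [0.2431, 0.1389, 0.1319, 0.1944, 0.2917], E[r] = 2.6944, γ^t·E[r] = 2.425000, running G = 4.425000
t=2: π = [0.2870, 0.1314, 0.1481, 0.2020, 0.2315], E[r] = 2.6042, γ^t·E[r] = 2.109375, running G = 6.534375
t=3: π = [0.2776, 0.1350, 0.1505, 0.1983, 0.2386], E[r] = 2.6037, γ^t·E[r] = 1.898086, running G = 8.432461

G = 8.4325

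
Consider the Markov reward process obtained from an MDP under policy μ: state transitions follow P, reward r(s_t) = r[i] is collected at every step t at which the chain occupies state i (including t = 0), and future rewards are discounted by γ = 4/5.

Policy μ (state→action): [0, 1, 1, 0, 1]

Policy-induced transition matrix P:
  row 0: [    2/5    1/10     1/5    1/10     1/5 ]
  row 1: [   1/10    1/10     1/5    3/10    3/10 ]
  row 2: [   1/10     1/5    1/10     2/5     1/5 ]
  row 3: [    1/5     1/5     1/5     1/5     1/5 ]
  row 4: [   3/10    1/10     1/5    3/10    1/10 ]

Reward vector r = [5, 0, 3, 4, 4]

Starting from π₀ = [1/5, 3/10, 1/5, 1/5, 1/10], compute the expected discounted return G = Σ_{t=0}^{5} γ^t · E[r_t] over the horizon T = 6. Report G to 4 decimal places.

t=0: π = [0.2000, 0.3000, 0.2000, 0.2000, 0.1000], E[r] = 2.8000, γ^t·E[r] = 2.800000, running G = 2.800000
t=1: π = [0.2000, 0.1400, 0.1800, 0.2600, 0.2200], E[r] = 3.4600, γ^t·E[r] = 2.768000, running G = 5.568000
t=2: π = [0.2300, 0.1440, 0.1820, 0.2520, 0.1920], E[r] = 3.4720, γ^t·E[r] = 2.222080, running G = 7.790080
t=3: π = [0.2326, 0.1434, 0.1818, 0.2470, 0.1952], E[r] = 3.4772, γ^t·E[r] = 1.780326, running G = 9.570406
t=4: π = [0.2335, 0.1429, 0.1818, 0.2470, 0.1948], E[r] = 3.4802, γ^t·E[r] = 1.425482, running G = 10.995888
t=5: π = [0.2337, 0.1429, 0.1818, 0.2468, 0.1948], E[r] = 3.4804, γ^t·E[r] = 1.140453, running G = 12.136341

G = 12.1363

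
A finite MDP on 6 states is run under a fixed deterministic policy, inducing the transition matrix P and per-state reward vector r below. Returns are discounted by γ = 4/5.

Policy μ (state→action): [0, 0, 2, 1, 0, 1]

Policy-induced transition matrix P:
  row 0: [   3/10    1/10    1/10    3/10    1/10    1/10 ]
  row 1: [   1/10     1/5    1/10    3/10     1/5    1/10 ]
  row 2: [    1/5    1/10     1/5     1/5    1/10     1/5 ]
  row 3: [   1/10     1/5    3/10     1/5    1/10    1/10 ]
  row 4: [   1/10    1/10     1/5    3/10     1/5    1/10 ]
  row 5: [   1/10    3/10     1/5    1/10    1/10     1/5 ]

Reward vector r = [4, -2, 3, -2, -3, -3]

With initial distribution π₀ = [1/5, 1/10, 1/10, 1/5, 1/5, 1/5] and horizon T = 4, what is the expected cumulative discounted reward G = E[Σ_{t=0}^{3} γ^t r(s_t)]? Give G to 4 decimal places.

G = -1.5022

t=0: π = [0.2000, 0.1000, 0.1000, 0.2000, 0.2000, 0.2000], E[r] = -0.7000, γ^t·E[r] = -0.700000, running G = -0.700000
t=1: π = [0.1500, 0.1700, 0.1900, 0.2300, 0.1300, 0.1300], E[r] = -0.4100, γ^t·E[r] = -0.328000, running G = -1.028000
t=2: π = [0.1490, 0.1660, 0.1910, 0.2320, 0.1300, 0.1320], E[r] = -0.4130, γ^t·E[r] = -0.264320, running G = -1.292320
t=3: π = [0.1489, 0.1662, 0.1917, 0.2313, 0.1296, 0.1323], E[r] = -0.4100, γ^t·E[r] = -0.209920, running G = -1.502240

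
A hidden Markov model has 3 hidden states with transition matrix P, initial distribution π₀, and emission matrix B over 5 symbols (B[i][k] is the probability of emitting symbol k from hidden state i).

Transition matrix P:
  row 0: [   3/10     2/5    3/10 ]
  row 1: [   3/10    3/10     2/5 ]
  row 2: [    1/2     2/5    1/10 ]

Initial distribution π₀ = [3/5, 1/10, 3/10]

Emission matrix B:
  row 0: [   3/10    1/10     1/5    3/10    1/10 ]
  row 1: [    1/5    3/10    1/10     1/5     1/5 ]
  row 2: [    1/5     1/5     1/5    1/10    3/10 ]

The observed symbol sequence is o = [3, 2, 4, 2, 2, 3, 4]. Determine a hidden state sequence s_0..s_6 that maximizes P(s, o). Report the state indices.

path = [0, 0, 2, 0, 2, 0, 2]

t=0: δ = [1.800e-01, 2.000e-02, 3.000e-02]  (obs o_0=3)
t=1: δ = [1.080e-02, 7.200e-03, 1.080e-02]  ψ = [0, 0, 0]  (obs o_1=2)
t=2: δ = [5.400e-04, 8.640e-04, 9.720e-04]  ψ = [2, 0, 0]  (obs o_2=4)
t=3: δ = [9.720e-05, 3.888e-05, 6.912e-05]  ψ = [2, 2, 1]  (obs o_3=2)
t=4: δ = [6.912e-06, 3.888e-06, 5.832e-06]  ψ = [2, 0, 0]  (obs o_4=2)
t=5: δ = [8.748e-07, 5.530e-07, 2.074e-07]  ψ = [2, 0, 0]  (obs o_5=3)
t=6: δ = [2.624e-08, 6.998e-08, 7.873e-08]  ψ = [0, 0, 0]  (obs o_6=4)
backtrack: best end state = 2; path = [0, 0, 2, 0, 2, 0, 2]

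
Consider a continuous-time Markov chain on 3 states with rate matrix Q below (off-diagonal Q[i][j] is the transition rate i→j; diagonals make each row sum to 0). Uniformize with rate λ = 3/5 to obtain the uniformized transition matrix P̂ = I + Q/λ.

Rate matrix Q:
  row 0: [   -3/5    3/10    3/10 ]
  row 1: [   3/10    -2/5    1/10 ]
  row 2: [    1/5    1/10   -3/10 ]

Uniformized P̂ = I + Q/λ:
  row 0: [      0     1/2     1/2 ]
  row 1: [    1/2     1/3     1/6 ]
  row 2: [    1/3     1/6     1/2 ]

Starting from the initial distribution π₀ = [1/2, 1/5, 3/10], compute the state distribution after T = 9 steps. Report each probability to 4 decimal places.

t=0: π = [0.5000, 0.2000, 0.3000]
t=1: π = [0.2000, 0.3667, 0.4333]
t=2: π = [0.3278, 0.2944, 0.3778]
t=3: π = [0.2731, 0.3250, 0.4019]
t=4: π = [0.2965, 0.3119, 0.3917]
t=5: π = [0.2865, 0.3175, 0.3960]
t=6: π = [0.2907, 0.3151, 0.3942]
t=7: π = [0.2889, 0.3161, 0.3950]
t=8: π = [0.2897, 0.3157, 0.3946]
t=9: π = [0.2894, 0.3158, 0.3948]

π = [0.2894, 0.3158, 0.3948]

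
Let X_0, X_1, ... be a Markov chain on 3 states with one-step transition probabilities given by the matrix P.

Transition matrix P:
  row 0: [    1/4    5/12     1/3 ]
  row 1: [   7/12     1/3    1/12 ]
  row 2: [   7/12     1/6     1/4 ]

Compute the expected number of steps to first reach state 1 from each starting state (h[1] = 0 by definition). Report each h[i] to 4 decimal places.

First-step conditioning: h[1] = 0; for i ≠ 1, h[i] = 1 + Σ_k P[i][k]·h[k].
  h[0] = 1 + 1/4·h[0] + 1/3·h[2]
  h[2] = 1 + 7/12·h[0] + 1/4·h[2]
Solving the 2×2 linear system over states ≠ 1 gives exactly h = [156/53, 0, 192/53] (h[1] = 0 is the target).

h = [2.9434, 0.0000, 3.6226]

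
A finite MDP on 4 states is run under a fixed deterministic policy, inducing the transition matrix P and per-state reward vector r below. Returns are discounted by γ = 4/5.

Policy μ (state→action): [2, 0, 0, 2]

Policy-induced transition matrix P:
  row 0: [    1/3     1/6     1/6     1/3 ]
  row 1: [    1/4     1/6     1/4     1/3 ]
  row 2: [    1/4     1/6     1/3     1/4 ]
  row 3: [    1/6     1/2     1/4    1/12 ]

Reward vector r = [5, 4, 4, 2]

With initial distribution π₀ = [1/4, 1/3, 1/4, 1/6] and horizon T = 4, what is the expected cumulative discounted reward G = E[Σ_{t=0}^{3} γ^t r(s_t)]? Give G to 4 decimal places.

G = 11.2136

t=0: π = [0.2500, 0.3333, 0.2500, 0.1667], E[r] = 3.9167, γ^t·E[r] = 3.916667, running G = 3.916667
t=1: π = [0.2569, 0.2222, 0.2500, 0.2708], E[r] = 3.7153, γ^t·E[r] = 2.972222, running G = 6.888889
t=2: π = [0.2488, 0.2569, 0.2494, 0.2448], E[r] = 3.7593, γ^t·E[r] = 2.405926, running G = 9.294815
t=3: π = [0.2503, 0.2483, 0.2500, 0.2514], E[r] = 3.7476, γ^t·E[r] = 1.918790, running G = 11.213605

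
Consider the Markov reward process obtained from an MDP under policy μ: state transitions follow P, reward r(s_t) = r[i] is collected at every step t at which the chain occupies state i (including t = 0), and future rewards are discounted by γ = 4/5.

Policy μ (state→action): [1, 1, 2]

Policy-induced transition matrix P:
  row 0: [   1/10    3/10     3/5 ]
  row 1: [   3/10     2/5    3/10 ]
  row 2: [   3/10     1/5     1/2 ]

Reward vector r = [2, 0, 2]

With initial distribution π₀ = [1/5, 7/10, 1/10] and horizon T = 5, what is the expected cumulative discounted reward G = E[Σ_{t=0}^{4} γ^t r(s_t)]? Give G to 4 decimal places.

G = 3.8436

t=0: π = [0.2000, 0.7000, 0.1000], E[r] = 0.6000, γ^t·E[r] = 0.600000, running G = 0.600000
t=1: π = [0.2600, 0.3600, 0.3800], E[r] = 1.2800, γ^t·E[r] = 1.024000, running G = 1.624000
t=2: π = [0.2480, 0.2980, 0.4540], E[r] = 1.4040, γ^t·E[r] = 0.898560, running G = 2.522560
t=3: π = [0.2504, 0.2844, 0.4652], E[r] = 1.4312, γ^t·E[r] = 0.732774, running G = 3.255334
t=4: π = [0.2499, 0.2819, 0.4682], E[r] = 1.4362, γ^t·E[r] = 0.588251, running G = 3.843586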